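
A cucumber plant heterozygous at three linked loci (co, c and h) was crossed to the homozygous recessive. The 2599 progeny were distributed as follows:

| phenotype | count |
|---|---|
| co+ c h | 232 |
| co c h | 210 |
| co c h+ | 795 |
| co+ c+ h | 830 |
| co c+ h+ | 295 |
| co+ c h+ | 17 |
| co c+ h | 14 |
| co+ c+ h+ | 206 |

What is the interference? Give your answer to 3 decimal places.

0.677

The two most frequent reciprocal classes, co c h+ and co+ c+ h, are the parental types, so the F1 was co c h+ / co+ c+ h.
The two rarest classes, co+ c h+ and co c+ h, are the double crossovers. Comparing them with the parentals, only the co allele has switched, so co is the middle locus and the order is c – co – h.
c–co: (527 + 31)/2599 = 0.2147; co–h: (416 + 31)/2599 = 0.1720.
Expected DCO frequency = 0.2147 × 0.1720 ≈ 0.03693; observed = 31/2599 ≈ 0.01193.
Coefficient of coincidence = 0.01193/0.03693 ≈ 0.323; interference = 1 − 0.323 = 0.677.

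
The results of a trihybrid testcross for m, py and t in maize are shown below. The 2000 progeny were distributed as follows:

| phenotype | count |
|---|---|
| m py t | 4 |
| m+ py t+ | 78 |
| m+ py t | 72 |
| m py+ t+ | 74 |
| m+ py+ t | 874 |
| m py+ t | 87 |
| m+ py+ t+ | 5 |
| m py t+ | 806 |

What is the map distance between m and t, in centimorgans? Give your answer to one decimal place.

8.7 centimorgans

The two most frequent reciprocal classes, m+ py+ t and m py t+, are the parental types, so the F1 was m+ py+ t / m py t+.
The two rarest classes, m+ py+ t+ and m py t, are the double crossovers. Comparing them with the parentals, only the t allele has switched, so t is the middle locus and the order is py – t – m.
Crossovers in the t–m interval produce the single-crossover classes m py+ t and m+ py t+ (87 + 78 = 165) plus the double crossovers (9).
RF(t–m) = (165 + 9) / 2000 = 174/2000 = 0.0870 → 8.7 centimorgans.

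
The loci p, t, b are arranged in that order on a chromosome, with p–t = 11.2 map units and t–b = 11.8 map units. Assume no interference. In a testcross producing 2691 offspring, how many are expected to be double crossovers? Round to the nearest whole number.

36

Map distances give recombination frequencies of 0.112 and 0.118 for the two intervals.
With no interference, expected double-crossover frequency = 0.112 × 0.118 = 0.01322.
Expected number = 0.01322 × 2691 = 35.56 ≈ 36.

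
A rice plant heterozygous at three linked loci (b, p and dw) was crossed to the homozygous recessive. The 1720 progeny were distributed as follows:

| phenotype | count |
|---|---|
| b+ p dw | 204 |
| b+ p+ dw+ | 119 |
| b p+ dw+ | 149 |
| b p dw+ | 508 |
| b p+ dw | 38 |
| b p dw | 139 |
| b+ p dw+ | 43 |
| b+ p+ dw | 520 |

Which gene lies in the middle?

b

The two most frequent reciprocal classes, b+ p+ dw and b p dw+, are the parental types, so the F1 was b+ p+ dw / b p dw+.
The two rarest classes, b p+ dw and b+ p dw+, are the double crossovers. Comparing them with the parentals, only the b allele has switched, so b is the middle locus and the order is dw – b – p.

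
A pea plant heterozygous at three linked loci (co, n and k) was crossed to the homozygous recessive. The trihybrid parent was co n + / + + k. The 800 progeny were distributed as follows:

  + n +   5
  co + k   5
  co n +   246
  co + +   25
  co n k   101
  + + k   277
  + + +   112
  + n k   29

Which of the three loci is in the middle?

co

The two rarest classes, + n + and co + k, are the double crossovers. Comparing them with the parentals, only the co allele has switched, so co is the middle locus and the order is n – co – k.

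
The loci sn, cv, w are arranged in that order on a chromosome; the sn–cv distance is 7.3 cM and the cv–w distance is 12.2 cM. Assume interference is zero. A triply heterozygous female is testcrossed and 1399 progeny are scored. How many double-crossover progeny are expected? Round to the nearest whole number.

Map distances give recombination frequencies of 0.073 and 0.122 for the two intervals.
With no interference, expected double-crossover frequency = 0.073 × 0.122 = 0.00891.
Expected number = 0.00891 × 1399 = 12.46 ≈ 12.

12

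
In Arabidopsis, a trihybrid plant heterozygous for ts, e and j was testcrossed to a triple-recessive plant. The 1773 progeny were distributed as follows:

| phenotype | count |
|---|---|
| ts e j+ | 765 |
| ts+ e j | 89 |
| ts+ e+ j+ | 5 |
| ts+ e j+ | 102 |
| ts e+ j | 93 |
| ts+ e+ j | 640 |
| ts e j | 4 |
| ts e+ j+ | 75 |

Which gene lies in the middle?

The two most frequent reciprocal classes, ts e j+ and ts+ e+ j, are the parental types, so the F1 was ts e j+ / ts+ e+ j.
The two rarest classes, ts e j and ts+ e+ j+, are the double crossovers. Comparing them with the parentals, only the j allele has switched, so j is the middle locus and the order is e – j – ts.

j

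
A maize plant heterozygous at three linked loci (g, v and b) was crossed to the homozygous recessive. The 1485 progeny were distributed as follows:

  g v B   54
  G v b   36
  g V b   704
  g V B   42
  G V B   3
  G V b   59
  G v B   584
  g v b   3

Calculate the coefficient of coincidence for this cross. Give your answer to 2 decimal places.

The two most frequent reciprocal classes, g V b and G v B, are the parental types, so the F1 was g V b / G v B.
The two rarest classes, g v b and G V B, are the double crossovers. Comparing them with the parentals, only the v allele has switched, so v is the middle locus and the order is b – v – g.
b–v: (78 + 6)/1485 = 0.0566; v–g: (113 + 6)/1485 = 0.0801.
Expected DCO frequency = 0.0566 × 0.0801 ≈ 0.00453; observed = 6/1485 ≈ 0.00404.
Coefficient of coincidence = 0.00404/0.00453 ≈ 0.89.

0.89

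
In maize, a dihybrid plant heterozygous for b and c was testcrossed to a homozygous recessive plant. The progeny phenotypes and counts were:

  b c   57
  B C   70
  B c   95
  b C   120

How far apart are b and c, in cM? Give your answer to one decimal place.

37.1 cM

The two most frequent classes, B c (95) and b C (120), are the parental types, so the F1 was B c / b C.
The recombinant classes are B C and b c: 70 + 57 = 127.
Recombination frequency = 127/342 = 0.3713 ≈ 37.1%, i.e. 37.1 cM.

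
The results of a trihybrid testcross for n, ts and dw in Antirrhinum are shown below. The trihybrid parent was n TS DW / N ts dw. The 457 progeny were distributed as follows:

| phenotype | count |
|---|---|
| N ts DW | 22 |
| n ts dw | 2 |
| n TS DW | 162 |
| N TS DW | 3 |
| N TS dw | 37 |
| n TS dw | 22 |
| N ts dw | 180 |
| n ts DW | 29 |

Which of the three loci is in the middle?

n

The two rarest classes, N TS DW and n ts dw, are the double crossovers. Comparing them with the parentals, only the n allele has switched, so n is the middle locus and the order is dw – n – ts.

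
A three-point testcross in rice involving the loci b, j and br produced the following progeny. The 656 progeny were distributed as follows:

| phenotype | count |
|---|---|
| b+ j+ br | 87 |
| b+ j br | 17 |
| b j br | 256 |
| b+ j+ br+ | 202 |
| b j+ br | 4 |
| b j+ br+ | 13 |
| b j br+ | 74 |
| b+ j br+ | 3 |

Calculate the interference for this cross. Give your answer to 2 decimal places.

The two most frequent reciprocal classes, b+ j+ br+ and b j br, are the parental types, so the F1 was b+ j+ br+ / b j br.
The two rarest classes, b+ j br+ and b j+ br, are the double crossovers. Comparing them with the parentals, only the j allele has switched, so j is the middle locus and the order is br – j – b.
br–j: (161 + 7)/656 = 0.2561; j–b: (30 + 7)/656 = 0.0564.
Expected DCO frequency = 0.2561 × 0.0564 ≈ 0.01444; observed = 7/656 ≈ 0.01067.
Coefficient of coincidence = 0.01067/0.01444 ≈ 0.74; interference = 1 − 0.74 = 0.26.

0.26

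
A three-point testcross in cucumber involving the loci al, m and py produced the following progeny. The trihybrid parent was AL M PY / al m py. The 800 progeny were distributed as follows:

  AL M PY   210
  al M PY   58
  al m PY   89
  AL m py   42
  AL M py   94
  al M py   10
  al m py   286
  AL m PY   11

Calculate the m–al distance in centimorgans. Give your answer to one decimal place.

The two rarest classes, AL m PY and al M py, are the double crossovers. Comparing them with the parentals, only the m allele has switched, so m is the middle locus and the order is al – m – py.
Crossovers in the al–m interval produce the single-crossover classes al M PY and AL m py (58 + 42 = 100) plus the double crossovers (21).
RF(al–m) = (100 + 21) / 800 = 121/800 = 0.1512 → 15.1 centimorgans.

15.1 centimorgans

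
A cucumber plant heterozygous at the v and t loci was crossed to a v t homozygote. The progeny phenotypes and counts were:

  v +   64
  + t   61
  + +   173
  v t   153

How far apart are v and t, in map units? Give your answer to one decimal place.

27.7 map units

The two most frequent classes, + + (173) and v t (153), are the parental types, so the F1 was + + / v t.
The recombinant classes are + t and v +: 61 + 64 = 125.
Recombination frequency = 125/451 = 0.2772 ≈ 27.7%, i.e. 27.7 map units.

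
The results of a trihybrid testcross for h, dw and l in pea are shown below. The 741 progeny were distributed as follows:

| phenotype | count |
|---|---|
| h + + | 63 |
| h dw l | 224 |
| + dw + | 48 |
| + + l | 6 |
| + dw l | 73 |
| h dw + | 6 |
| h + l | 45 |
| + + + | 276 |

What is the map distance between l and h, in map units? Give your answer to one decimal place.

The two most frequent reciprocal classes, h dw l and + + +, are the parental types, so the F1 was h dw l / + + +.
The two rarest classes, h dw + and + + l, are the double crossovers. Comparing them with the parentals, only the l allele has switched, so l is the middle locus and the order is h – l – dw.
Crossovers in the h–l interval produce the single-crossover classes + dw l and h + + (73 + 63 = 136) plus the double crossovers (12).
RF(h–l) = (136 + 12) / 741 = 148/741 = 0.1997 → 20.0 map units.

20.0 map units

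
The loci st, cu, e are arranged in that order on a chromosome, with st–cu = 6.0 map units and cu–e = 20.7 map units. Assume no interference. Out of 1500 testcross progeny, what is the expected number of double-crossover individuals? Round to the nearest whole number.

Map distances give recombination frequencies of 0.060 and 0.207 for the two intervals.
With no interference, expected double-crossover frequency = 0.060 × 0.207 = 0.01242.
Expected number = 0.01242 × 1500 = 18.63 ≈ 19.

19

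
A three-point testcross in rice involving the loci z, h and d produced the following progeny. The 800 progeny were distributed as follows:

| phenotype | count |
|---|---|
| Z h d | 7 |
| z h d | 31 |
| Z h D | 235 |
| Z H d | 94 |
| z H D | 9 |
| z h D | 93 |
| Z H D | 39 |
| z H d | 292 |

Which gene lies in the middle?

d

The two most frequent reciprocal classes, z H d and Z h D, are the parental types, so the F1 was z H d / Z h D.
The two rarest classes, z H D and Z h d, are the double crossovers. Comparing them with the parentals, only the d allele has switched, so d is the middle locus and the order is z – d – h.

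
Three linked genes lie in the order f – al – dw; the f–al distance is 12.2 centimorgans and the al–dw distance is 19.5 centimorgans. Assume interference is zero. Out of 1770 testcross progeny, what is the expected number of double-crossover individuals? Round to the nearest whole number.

Map distances give recombination frequencies of 0.122 and 0.195 for the two intervals.
With no interference, expected double-crossover frequency = 0.122 × 0.195 = 0.02379.
Expected number = 0.02379 × 1770 = 42.11 ≈ 42.

42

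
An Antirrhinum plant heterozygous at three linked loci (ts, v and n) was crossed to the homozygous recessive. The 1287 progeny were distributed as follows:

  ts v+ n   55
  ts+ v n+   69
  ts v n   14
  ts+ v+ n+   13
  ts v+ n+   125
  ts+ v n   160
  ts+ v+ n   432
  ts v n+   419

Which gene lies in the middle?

n

The two most frequent reciprocal classes, ts v n+ and ts+ v+ n, are the parental types, so the F1 was ts v n+ / ts+ v+ n.
The two rarest classes, ts v n and ts+ v+ n+, are the double crossovers. Comparing them with the parentals, only the n allele has switched, so n is the middle locus and the order is ts – n – v.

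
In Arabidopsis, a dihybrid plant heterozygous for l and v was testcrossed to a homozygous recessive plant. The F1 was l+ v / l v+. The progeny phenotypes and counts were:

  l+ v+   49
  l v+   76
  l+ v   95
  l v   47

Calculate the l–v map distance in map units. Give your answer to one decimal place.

The recombinant classes are l+ v+ and l v: 49 + 47 = 96.
Recombination frequency = 96/267 = 0.3596 ≈ 36.0%, i.e. 36.0 map units.

36.0 map units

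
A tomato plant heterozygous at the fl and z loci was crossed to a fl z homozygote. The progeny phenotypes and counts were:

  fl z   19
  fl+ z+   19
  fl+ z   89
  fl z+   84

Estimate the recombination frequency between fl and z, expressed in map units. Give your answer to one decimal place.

18.0 map units

The two most frequent classes, fl+ z (89) and fl z+ (84), are the parental types, so the F1 was fl+ z / fl z+.
The recombinant classes are fl+ z+ and fl z: 19 + 19 = 38.
Recombination frequency = 38/211 = 0.1801 ≈ 18.0%, i.e. 18.0 map units.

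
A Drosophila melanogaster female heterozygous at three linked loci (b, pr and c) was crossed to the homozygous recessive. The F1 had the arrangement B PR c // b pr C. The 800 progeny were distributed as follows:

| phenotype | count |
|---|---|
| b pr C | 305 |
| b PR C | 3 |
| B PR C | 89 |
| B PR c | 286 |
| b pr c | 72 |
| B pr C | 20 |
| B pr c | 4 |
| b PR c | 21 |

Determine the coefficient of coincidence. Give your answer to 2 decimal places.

0.69

The two rarest classes, B pr c and b PR C, are the double crossovers. Comparing them with the parentals, only the pr allele has switched, so pr is the middle locus and the order is c – pr – b.
c–pr: (161 + 7)/800 = 0.2100; pr–b: (41 + 7)/800 = 0.0600.
Expected DCO frequency = 0.2100 × 0.0600 ≈ 0.01260; observed = 7/800 ≈ 0.00875.
Coefficient of coincidence = 0.00875/0.01260 ≈ 0.69.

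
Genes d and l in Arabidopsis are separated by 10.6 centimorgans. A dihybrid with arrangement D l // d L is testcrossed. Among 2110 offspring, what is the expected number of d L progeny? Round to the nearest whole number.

A map distance of 10.6 centimorgans corresponds to a recombination frequency of 0.106.
The F1 is D l / d L, so d L is a parental gamete class with expected frequency (1 − r)/2 = 0.894/2 = 0.4470.
Expected number = 0.4470 × 2110 = 943.17 ≈ 943.

943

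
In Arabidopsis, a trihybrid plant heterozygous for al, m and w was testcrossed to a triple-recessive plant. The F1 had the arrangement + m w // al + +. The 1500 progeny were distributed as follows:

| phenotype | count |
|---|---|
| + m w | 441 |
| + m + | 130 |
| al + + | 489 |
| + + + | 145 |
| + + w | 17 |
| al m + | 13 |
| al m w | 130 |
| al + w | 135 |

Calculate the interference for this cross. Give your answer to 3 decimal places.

The two rarest classes, + + w and al m +, are the double crossovers. Comparing them with the parentals, only the m allele has switched, so m is the middle locus and the order is al – m – w.
al–m: (275 + 30)/1500 = 0.2033; m–w: (265 + 30)/1500 = 0.1967.
Expected DCO frequency = 0.2033 × 0.1967 ≈ 0.03999; observed = 30/1500 ≈ 0.02000.
Coefficient of coincidence = 0.02000/0.03999 ≈ 0.500; interference = 1 − 0.500 = 0.500.

0.500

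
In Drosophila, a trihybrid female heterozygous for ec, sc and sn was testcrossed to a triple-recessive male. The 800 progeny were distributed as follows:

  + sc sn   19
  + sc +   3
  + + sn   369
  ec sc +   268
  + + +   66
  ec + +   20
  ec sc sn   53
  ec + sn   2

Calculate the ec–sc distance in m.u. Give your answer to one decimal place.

5.5 m.u.

The two most frequent reciprocal classes, ec sc + and + + sn, are the parental types, so the F1 was ec sc + / + + sn.
The two rarest classes, + sc + and ec + sn, are the double crossovers. Comparing them with the parentals, only the ec allele has switched, so ec is the middle locus and the order is sc – ec – sn.
Crossovers in the sc–ec interval produce the single-crossover classes ec + + and + sc sn (20 + 19 = 39) plus the double crossovers (5).
RF(sc–ec) = (39 + 5) / 800 = 44/800 = 0.0550 → 5.5 m.u.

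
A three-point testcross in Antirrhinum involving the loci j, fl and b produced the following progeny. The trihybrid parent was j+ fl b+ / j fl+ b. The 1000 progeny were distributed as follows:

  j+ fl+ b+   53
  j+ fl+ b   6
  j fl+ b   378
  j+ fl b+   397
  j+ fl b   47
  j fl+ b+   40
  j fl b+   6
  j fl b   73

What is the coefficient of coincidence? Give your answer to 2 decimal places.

0.88

The two rarest classes, j fl b+ and j+ fl+ b, are the double crossovers. Comparing them with the parentals, only the j allele has switched, so j is the middle locus and the order is fl – j – b.
fl–j: (126 + 12)/1000 = 0.1380; j–b: (87 + 12)/1000 = 0.0990.
Expected DCO frequency = 0.1380 × 0.0990 ≈ 0.01366; observed = 12/1000 ≈ 0.01200.
Coefficient of coincidence = 0.01200/0.01366 ≈ 0.88.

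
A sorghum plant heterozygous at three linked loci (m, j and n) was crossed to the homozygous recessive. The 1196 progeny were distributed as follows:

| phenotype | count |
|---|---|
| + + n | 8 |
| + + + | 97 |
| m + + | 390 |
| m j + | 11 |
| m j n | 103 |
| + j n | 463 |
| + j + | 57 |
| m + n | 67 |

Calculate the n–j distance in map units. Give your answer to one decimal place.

The two most frequent reciprocal classes, m + + and + j n, are the parental types, so the F1 was m + + / + j n.
The two rarest classes, m j + and + + n, are the double crossovers. Comparing them with the parentals, only the j allele has switched, so j is the middle locus and the order is m – j – n.
Crossovers in the j–n interval produce the single-crossover classes m + n and + j + (67 + 57 = 124) plus the double crossovers (19).
RF(j–n) = (124 + 19) / 1196 = 143/1196 = 0.1196 → 12.0 map units.

12.0 map units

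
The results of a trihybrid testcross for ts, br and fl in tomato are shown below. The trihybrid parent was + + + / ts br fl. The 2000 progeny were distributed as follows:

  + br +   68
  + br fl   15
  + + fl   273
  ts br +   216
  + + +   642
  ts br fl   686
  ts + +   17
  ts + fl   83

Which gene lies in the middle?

ts

The two rarest classes, ts + + and + br fl, are the double crossovers. Comparing them with the parentals, only the ts allele has switched, so ts is the middle locus and the order is br – ts – fl.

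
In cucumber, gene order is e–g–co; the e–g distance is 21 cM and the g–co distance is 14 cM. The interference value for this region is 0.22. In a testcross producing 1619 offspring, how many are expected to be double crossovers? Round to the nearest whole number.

37

Map distances give recombination frequencies of 0.210 and 0.140 for the two intervals.
With interference 0.22 (so coincidence = 0.78), expected double-crossover frequency = 0.210 × 0.140 × 0.78 = 0.02293.
Expected number = 0.02293 × 1619 = 37.13 ≈ 37.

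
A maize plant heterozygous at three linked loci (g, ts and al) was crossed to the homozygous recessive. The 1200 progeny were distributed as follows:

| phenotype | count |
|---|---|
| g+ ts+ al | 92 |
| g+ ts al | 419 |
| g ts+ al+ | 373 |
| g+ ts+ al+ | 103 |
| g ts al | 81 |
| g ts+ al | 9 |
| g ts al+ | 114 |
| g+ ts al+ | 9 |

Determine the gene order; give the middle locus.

The two most frequent reciprocal classes, g ts+ al+ and g+ ts al, are the parental types, so the F1 was g ts+ al+ / g+ ts al.
The two rarest classes, g ts+ al and g+ ts al+, are the double crossovers. Comparing them with the parentals, only the al allele has switched, so al is the middle locus and the order is ts – al – g.

al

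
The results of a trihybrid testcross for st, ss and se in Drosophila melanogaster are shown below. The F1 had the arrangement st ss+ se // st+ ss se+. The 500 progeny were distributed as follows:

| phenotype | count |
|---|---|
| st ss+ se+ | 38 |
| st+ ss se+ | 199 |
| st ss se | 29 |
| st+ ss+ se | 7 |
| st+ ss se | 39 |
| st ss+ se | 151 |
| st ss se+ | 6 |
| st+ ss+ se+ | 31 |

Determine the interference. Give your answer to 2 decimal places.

0.01

The two rarest classes, st+ ss+ se and st ss se+, are the double crossovers. Comparing them with the parentals, only the st allele has switched, so st is the middle locus and the order is se – st – ss.
se–st: (77 + 13)/500 = 0.1800; st–ss: (60 + 13)/500 = 0.1460.
Expected DCO frequency = 0.1800 × 0.1460 ≈ 0.02628; observed = 13/500 ≈ 0.02600.
Coefficient of coincidence = 0.02600/0.02628 ≈ 0.99; interference = 1 − 0.99 = 0.01.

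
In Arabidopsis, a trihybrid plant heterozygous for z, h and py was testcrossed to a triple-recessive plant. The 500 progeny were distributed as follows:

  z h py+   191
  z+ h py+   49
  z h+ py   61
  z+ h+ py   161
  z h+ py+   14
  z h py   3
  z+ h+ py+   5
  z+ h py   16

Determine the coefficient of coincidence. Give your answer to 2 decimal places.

0.89

The two most frequent reciprocal classes, z+ h+ py and z h py+, are the parental types, so the F1 was z+ h+ py / z h py+.
The two rarest classes, z+ h+ py+ and z h py, are the double crossovers. Comparing them with the parentals, only the py allele has switched, so py is the middle locus and the order is h – py – z.
h–py: (30 + 8)/500 = 0.0760; py–z: (110 + 8)/500 = 0.2360.
Expected DCO frequency = 0.0760 × 0.2360 ≈ 0.01794; observed = 8/500 ≈ 0.01600.
Coefficient of coincidence = 0.01600/0.01794 ≈ 0.89.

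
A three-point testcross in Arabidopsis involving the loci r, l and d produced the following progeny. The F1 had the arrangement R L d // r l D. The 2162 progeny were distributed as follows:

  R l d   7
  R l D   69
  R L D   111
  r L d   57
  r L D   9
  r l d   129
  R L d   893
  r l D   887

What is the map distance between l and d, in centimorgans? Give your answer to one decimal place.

The two rarest classes, R l d and r L D, are the double crossovers. Comparing them with the parentals, only the l allele has switched, so l is the middle locus and the order is r – l – d.
Crossovers in the l–d interval produce the single-crossover classes R L D and r l d (111 + 129 = 240) plus the double crossovers (16).
RF(l–d) = (240 + 16) / 2162 = 256/2162 = 0.1184 → 11.8 centimorgans.

11.8 centimorgans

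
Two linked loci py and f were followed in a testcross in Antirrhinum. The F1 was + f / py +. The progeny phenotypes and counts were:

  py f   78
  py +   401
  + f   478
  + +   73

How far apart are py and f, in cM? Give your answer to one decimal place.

14.7 cM

The recombinant classes are + + and py f: 73 + 78 = 151.
Recombination frequency = 151/1030 = 0.1466 ≈ 14.7%, i.e. 14.7 cM.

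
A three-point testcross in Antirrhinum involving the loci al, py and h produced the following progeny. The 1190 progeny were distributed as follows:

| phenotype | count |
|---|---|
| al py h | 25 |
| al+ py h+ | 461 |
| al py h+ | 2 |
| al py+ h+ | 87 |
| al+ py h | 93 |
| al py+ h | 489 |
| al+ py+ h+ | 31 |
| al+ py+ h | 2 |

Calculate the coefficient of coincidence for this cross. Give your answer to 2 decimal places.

The two most frequent reciprocal classes, al+ py h+ and al py+ h, are the parental types, so the F1 was al+ py h+ / al py+ h.
The two rarest classes, al py h+ and al+ py+ h, are the double crossovers. Comparing them with the parentals, only the al allele has switched, so al is the middle locus and the order is h – al – py.
h–al: (180 + 4)/1190 = 0.1546; al–py: (56 + 4)/1190 = 0.0504.
Expected DCO frequency = 0.1546 × 0.0504 ≈ 0.00779; observed = 4/1190 ≈ 0.00336.
Coefficient of coincidence = 0.00336/0.00779 ≈ 0.43.

0.43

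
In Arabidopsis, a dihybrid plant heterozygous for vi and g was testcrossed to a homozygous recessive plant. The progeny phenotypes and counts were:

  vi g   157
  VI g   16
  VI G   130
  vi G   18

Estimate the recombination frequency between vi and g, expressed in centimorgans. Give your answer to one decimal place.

The two most frequent classes, VI G (130) and vi g (157), are the parental types, so the F1 was VI G / vi g.
The recombinant classes are VI g and vi G: 16 + 18 = 34.
Recombination frequency = 34/321 = 0.1059 ≈ 10.6%, i.e. 10.6 centimorgans.

10.6 centimorgans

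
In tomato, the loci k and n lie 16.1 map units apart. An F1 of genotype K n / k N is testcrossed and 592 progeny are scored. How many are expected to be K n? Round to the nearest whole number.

248

A map distance of 16.1 map units corresponds to a recombination frequency of 0.161.
The F1 is K n / k N, so K n is a parental gamete class with expected frequency (1 − r)/2 = 0.839/2 = 0.4195.
Expected number = 0.4195 × 592 = 248.34 ≈ 248.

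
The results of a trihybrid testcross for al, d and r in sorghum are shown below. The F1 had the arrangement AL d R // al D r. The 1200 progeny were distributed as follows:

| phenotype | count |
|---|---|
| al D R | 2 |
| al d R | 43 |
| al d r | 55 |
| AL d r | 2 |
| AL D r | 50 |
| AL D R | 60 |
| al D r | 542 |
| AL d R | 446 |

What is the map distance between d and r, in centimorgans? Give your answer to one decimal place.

9.9 centimorgans

The two rarest classes, AL d r and al D R, are the double crossovers. Comparing them with the parentals, only the r allele has switched, so r is the middle locus and the order is al – r – d.
Crossovers in the r–d interval produce the single-crossover classes AL D R and al d r (60 + 55 = 115) plus the double crossovers (4).
RF(r–d) = (115 + 4) / 1200 = 119/1200 = 0.0992 → 9.9 centimorgans.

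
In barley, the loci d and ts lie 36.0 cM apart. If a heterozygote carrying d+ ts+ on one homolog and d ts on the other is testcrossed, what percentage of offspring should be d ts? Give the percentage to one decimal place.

32.0%

A map distance of 36.0 cM corresponds to a recombination frequency of 0.360.
The F1 is d+ ts+ / d ts, so d ts is a parental gamete class with expected frequency (1 − r)/2 = 0.640/2 = 0.3200.
That is 0.3200 = 32.0% of the progeny.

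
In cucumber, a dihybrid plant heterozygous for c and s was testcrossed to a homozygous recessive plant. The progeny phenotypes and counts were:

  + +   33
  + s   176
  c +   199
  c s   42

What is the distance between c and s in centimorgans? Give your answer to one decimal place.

16.7 centimorgans

The two most frequent classes, + s (176) and c + (199), are the parental types, so the F1 was + s / c +.
The recombinant classes are + + and c s: 33 + 42 = 75.
Recombination frequency = 75/450 = 0.1667 ≈ 16.7%, i.e. 16.7 centimorgans.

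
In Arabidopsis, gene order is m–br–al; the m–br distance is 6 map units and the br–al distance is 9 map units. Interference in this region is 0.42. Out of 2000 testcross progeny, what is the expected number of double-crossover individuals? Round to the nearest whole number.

6

Map distances give recombination frequencies of 0.060 and 0.090 for the two intervals.
With interference 0.42 (so coincidence = 0.58), expected double-crossover frequency = 0.060 × 0.090 × 0.58 = 0.00313.
Expected number = 0.00313 × 2000 = 6.26 ≈ 6.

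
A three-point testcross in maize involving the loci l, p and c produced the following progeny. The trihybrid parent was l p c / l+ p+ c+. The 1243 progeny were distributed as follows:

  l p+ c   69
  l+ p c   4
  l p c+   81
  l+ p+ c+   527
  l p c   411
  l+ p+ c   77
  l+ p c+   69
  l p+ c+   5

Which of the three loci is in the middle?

l

The two rarest classes, l+ p c and l p+ c+, are the double crossovers. Comparing them with the parentals, only the l allele has switched, so l is the middle locus and the order is p – l – c.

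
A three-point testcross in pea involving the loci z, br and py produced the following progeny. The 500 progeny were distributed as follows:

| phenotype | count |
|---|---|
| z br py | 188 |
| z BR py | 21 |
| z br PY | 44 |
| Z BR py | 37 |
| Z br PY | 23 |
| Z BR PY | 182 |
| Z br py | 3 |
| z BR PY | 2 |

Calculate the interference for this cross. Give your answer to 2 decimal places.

The two most frequent reciprocal classes, Z BR PY and z br py, are the parental types, so the F1 was Z BR PY / z br py.
The two rarest classes, z BR PY and Z br py, are the double crossovers. Comparing them with the parentals, only the z allele has switched, so z is the middle locus and the order is py – z – br.
py–z: (81 + 5)/500 = 0.1720; z–br: (44 + 5)/500 = 0.0980.
Expected DCO frequency = 0.1720 × 0.0980 ≈ 0.01686; observed = 5/500 ≈ 0.01000.
Coefficient of coincidence = 0.01000/0.01686 ≈ 0.59; interference = 1 − 0.59 = 0.41.

0.41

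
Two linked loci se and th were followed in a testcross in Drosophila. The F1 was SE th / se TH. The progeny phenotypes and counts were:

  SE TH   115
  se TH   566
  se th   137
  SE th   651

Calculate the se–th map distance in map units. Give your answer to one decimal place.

The recombinant classes are SE TH and se th: 115 + 137 = 252.
Recombination frequency = 252/1469 = 0.1715 ≈ 17.2%, i.e. 17.2 map units.

17.2 map units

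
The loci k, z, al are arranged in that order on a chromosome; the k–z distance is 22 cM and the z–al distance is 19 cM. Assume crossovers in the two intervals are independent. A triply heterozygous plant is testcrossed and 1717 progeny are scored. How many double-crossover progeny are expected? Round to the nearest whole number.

Map distances give recombination frequencies of 0.220 and 0.190 for the two intervals.
With no interference, expected double-crossover frequency = 0.220 × 0.190 = 0.04180.
Expected number = 0.04180 × 1717 = 71.77 ≈ 72.

72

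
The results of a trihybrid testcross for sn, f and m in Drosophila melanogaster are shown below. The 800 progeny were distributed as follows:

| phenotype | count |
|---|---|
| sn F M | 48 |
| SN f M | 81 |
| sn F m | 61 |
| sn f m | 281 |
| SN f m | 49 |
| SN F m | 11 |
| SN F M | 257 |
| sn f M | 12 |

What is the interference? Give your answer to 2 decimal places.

The two most frequent reciprocal classes, SN F M and sn f m, are the parental types, so the F1 was SN F M / sn f m.
The two rarest classes, SN F m and sn f M, are the double crossovers. Comparing them with the parentals, only the m allele has switched, so m is the middle locus and the order is sn – m – f.
sn–m: (97 + 23)/800 = 0.1500; m–f: (142 + 23)/800 = 0.2062.
Expected DCO frequency = 0.1500 × 0.2062 ≈ 0.03093; observed = 23/800 ≈ 0.02875.
Coefficient of coincidence = 0.02875/0.03093 ≈ 0.93; interference = 1 − 0.93 = 0.07.

0.07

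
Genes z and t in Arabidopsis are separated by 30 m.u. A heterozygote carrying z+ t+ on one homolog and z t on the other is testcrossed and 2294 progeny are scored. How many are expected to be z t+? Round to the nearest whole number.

A map distance of 30 m.u. corresponds to a recombination frequency of 0.300.
The F1 is z+ t+ / z t, so z t+ is a recombinant gamete class with expected frequency r/2 = 0.300/2 = 0.1500.
Expected number = 0.1500 × 2294 = 344.10 ≈ 344.

344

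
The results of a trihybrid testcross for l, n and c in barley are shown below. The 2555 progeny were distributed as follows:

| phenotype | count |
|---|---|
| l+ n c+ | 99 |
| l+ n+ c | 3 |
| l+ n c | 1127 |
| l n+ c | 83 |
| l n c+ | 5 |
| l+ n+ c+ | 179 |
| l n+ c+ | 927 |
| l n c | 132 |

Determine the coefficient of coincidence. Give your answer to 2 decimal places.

0.34

The two most frequent reciprocal classes, l+ n c and l n+ c+, are the parental types, so the F1 was l+ n c / l n+ c+.
The two rarest classes, l+ n+ c and l n c+, are the double crossovers. Comparing them with the parentals, only the n allele has switched, so n is the middle locus and the order is l – n – c.
l–n: (311 + 8)/2555 = 0.1249; n–c: (182 + 8)/2555 = 0.0744.
Expected DCO frequency = 0.1249 × 0.0744 ≈ 0.00929; observed = 8/2555 ≈ 0.00313.
Coefficient of coincidence = 0.00313/0.00929 ≈ 0.34.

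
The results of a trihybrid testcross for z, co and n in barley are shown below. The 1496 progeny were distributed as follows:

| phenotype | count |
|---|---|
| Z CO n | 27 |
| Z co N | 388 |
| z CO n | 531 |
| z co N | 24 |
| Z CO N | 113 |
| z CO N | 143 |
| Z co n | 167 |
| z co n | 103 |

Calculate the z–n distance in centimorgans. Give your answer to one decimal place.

24.1 centimorgans

The two most frequent reciprocal classes, z CO n and Z co N, are the parental types, so the F1 was z CO n / Z co N.
The two rarest classes, Z CO n and z co N, are the double crossovers. Comparing them with the parentals, only the z allele has switched, so z is the middle locus and the order is n – z – co.
Crossovers in the n–z interval produce the single-crossover classes z CO N and Z co n (143 + 167 = 310) plus the double crossovers (51).
RF(n–z) = (310 + 51) / 1496 = 361/1496 = 0.2413 → 24.1 centimorgans.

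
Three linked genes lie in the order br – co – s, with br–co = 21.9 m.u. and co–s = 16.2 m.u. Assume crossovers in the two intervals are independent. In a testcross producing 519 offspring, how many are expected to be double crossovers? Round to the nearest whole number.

18

Map distances give recombination frequencies of 0.219 and 0.162 for the two intervals.
With no interference, expected double-crossover frequency = 0.219 × 0.162 = 0.03548.
Expected number = 0.03548 × 519 = 18.41 ≈ 18.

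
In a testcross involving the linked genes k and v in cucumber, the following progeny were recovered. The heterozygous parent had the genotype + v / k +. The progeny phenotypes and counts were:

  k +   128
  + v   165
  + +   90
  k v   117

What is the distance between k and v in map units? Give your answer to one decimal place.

41.4 map units

The recombinant classes are + + and k v: 90 + 117 = 207.
Recombination frequency = 207/500 = 0.4140 ≈ 41.4%, i.e. 41.4 map units.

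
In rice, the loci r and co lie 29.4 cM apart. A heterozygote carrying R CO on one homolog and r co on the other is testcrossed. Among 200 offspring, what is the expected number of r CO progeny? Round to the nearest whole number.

29

A map distance of 29.4 cM corresponds to a recombination frequency of 0.294.
The F1 is R CO / r co, so r CO is a recombinant gamete class with expected frequency r/2 = 0.294/2 = 0.1470.
Expected number = 0.1470 × 200 = 29.40 ≈ 29.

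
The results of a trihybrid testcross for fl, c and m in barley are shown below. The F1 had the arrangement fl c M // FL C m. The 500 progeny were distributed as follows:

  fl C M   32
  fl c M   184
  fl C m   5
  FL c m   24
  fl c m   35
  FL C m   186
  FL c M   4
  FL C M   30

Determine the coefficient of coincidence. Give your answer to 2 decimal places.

0.94

The two rarest classes, FL c M and fl C m, are the double crossovers. Comparing them with the parentals, only the fl allele has switched, so fl is the middle locus and the order is m – fl – c.
m–fl: (65 + 9)/500 = 0.1480; fl–c: (56 + 9)/500 = 0.1300.
Expected DCO frequency = 0.1480 × 0.1300 ≈ 0.01924; observed = 9/500 ≈ 0.01800.
Coefficient of coincidence = 0.01800/0.01924 ≈ 0.94.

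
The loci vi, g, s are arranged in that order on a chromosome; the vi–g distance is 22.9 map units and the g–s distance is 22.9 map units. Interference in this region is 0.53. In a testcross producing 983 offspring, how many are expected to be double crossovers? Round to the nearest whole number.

Map distances give recombination frequencies of 0.229 and 0.229 for the two intervals.
With interference 0.53 (so coincidence = 0.47), expected double-crossover frequency = 0.229 × 0.229 × 0.47 = 0.02465.
Expected number = 0.02465 × 983 = 24.23 ≈ 24.

24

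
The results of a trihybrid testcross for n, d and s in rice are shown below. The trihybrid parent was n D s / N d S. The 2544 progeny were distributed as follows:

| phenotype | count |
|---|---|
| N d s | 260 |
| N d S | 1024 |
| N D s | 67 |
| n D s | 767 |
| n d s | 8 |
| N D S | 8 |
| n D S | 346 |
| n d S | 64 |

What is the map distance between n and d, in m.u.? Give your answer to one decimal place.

The two rarest classes, n d s and N D S, are the double crossovers. Comparing them with the parentals, only the d allele has switched, so d is the middle locus and the order is n – d – s.
Crossovers in the n–d interval produce the single-crossover classes N D s and n d S (67 + 64 = 131) plus the double crossovers (16).
RF(n–d) = (131 + 16) / 2544 = 147/2544 = 0.0578 → 5.8 m.u.

5.8 m.u.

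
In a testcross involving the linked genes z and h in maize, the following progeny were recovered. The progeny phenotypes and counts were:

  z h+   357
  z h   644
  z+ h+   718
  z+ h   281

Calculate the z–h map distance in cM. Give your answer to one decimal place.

31.9 cM

The two most frequent classes, z+ h+ (718) and z h (644), are the parental types, so the F1 was z+ h+ / z h.
The recombinant classes are z+ h and z h+: 281 + 357 = 638.
Recombination frequency = 638/2000 = 0.3190 ≈ 31.9%, i.e. 31.9 cM.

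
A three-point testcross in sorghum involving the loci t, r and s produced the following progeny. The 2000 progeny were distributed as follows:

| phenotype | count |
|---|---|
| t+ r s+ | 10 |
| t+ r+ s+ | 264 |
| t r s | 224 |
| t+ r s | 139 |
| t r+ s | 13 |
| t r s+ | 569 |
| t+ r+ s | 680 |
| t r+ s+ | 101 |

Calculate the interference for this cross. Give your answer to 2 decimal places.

0.66

The two most frequent reciprocal classes, t+ r+ s and t r s+, are the parental types, so the F1 was t+ r+ s / t r s+.
The two rarest classes, t r+ s and t+ r s+, are the double crossovers. Comparing them with the parentals, only the t allele has switched, so t is the middle locus and the order is r – t – s.
r–t: (240 + 23)/2000 = 0.1315; t–s: (488 + 23)/2000 = 0.2555.
Expected DCO frequency = 0.1315 × 0.2555 ≈ 0.03360; observed = 23/2000 ≈ 0.01150.
Coefficient of coincidence = 0.01150/0.03360 ≈ 0.34; interference = 1 − 0.34 = 0.66.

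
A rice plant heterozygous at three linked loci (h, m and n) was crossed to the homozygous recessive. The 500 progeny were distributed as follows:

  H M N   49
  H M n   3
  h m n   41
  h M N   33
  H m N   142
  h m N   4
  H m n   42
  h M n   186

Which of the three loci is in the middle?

The two most frequent reciprocal classes, H m N and h M n, are the parental types, so the F1 was H m N / h M n.
The two rarest classes, h m N and H M n, are the double crossovers. Comparing them with the parentals, only the h allele has switched, so h is the middle locus and the order is m – h – n.

h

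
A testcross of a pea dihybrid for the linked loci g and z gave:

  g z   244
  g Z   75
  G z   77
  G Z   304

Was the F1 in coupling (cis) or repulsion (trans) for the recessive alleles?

cis

The two most frequent classes are G Z (304) and g z (244); these are the parental (non-recombinant) types.
So the F1 carried G Z on one chromosome and g z on the other — the recessive alleles are on the same chromosome (cis / coupling).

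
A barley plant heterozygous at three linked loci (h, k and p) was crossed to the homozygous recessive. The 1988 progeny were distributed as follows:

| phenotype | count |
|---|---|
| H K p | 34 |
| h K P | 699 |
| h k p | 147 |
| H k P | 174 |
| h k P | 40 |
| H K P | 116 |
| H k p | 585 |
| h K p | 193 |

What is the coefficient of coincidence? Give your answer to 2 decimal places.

0.99

The two most frequent reciprocal classes, h K P and H k p, are the parental types, so the F1 was h K P / H k p.
The two rarest classes, h k P and H K p, are the double crossovers. Comparing them with the parentals, only the k allele has switched, so k is the middle locus and the order is h – k – p.
h–k: (263 + 74)/1988 = 0.1695; k–p: (367 + 74)/1988 = 0.2218.
Expected DCO frequency = 0.1695 × 0.2218 ≈ 0.03760; observed = 74/1988 ≈ 0.03722.
Coefficient of coincidence = 0.03722/0.03760 ≈ 0.99.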